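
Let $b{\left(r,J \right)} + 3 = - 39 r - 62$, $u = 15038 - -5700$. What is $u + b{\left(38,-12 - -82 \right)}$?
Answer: $19191$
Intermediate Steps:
$u = 20738$ ($u = 15038 + 5700 = 20738$)
$b{\left(r,J \right)} = -65 - 39 r$ ($b{\left(r,J \right)} = -3 - \left(62 + 39 r\right) = -65 - 39 r$)
$u + b{\left(38,-12 - -82 \right)} = 20738 - 1547 = 19191$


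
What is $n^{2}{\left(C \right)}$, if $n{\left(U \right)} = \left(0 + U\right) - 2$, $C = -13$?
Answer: $225$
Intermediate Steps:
$n{\left(U \right)} = -2 + U$ ($n{\left(U \right)} = U - 2 = -2 + U$)
$n^{2}{\left(C \right)} = \left(-2 - 13\right)^{2} = \left(-15\right)^{2} = 225$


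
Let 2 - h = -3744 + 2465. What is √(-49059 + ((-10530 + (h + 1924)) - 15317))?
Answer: I*√71701 ≈ 267.77*I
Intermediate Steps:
h = 1281 (h = 2 - (-3744 + 2465) = 2 - 1*(-1279) = 2 + 1279 = 1281)
√(-49059 + ((-10530 + (h + 1924)) - 15317)) = √(-49059 + ((-10530 + (1281 + 1924)) - 15317)) = √(-49059 + ((-10530 + 3205) - 15317)) = √(-49059 + (-7325 - 15317)) = √(-49059 - 22642) = √(-71701) = I*√71701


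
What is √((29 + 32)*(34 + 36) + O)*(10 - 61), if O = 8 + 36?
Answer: -51*√4314 ≈ -3349.7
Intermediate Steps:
O = 44
√((29 + 32)*(34 + 36) + O)*(10 - 61) = √((29 + 32)*(34 + 36) + 44)*(10 - 61) = √(61*70 + 44)*(-51) = √(4270 + 44)*(-51) = √4314*(-51) = -51*√4314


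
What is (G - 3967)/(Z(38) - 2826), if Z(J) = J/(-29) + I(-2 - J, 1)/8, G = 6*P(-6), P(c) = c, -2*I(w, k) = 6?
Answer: 928696/656023 ≈ 1.4156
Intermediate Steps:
I(w, k) = -3 (I(w, k) = -½*6 = -3)
G = -36 (G = 6*(-6) = -36)
Z(J) = -3/8 - J/29 (Z(J) = J/(-29) - 3/8 = J*(-1/29) - 3*⅛ = -J/29 - 3/8 = -3/8 - J/29)
(G - 3967)/(Z(38) - 2826) = (-36 - 3967)/((-3/8 - 1/29*38) - 2826) = -4003/((-3/8 - 38/29) - 2826) = -4003/(-391/232 - 2826) = -4003/(-656023/232) = -4003*(-232/656023) = 928696/656023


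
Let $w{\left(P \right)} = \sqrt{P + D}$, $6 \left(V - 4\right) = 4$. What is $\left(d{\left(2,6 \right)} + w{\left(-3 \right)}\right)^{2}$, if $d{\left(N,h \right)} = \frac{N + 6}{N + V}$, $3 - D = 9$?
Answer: $- \frac{189}{25} + \frac{36 i}{5} \approx -7.56 + 7.2 i$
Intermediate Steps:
$V = \frac{14}{3}$ ($V = 4 + \frac{1}{6} \cdot 4 = 4 + \frac{2}{3} = \frac{14}{3} \approx 4.6667$)
$D = -6$ ($D = 3 - 9 = -6$)
$w{\left(P \right)} = \sqrt{-6 + P}$ ($w{\left(P \right)} = \sqrt{P - 6} = \sqrt{-6 + P}$)
$d{\left(N,h \right)} = \frac{6 + N}{\frac{14}{3} + N}$ ($d{\left(N,h \right)} = \frac{N + 6}{N + \frac{14}{3}} = \frac{6 + N}{\frac{14}{3} + N}$)
$\left(d{\left(2,6 \right)} + w{\left(-3 \right)}\right)^{2} = \left(\frac{3 \left(6 + 2\right)}{14 + 3 \cdot 2} + \sqrt{-6 - 3}\right)^{2} = \left(3 \frac{1}{14 + 6} \cdot 8 + \sqrt{-9}\right)^{2} = \left(3 \cdot \frac{1}{20} \cdot 8 + 3 i\right)^{2} = \left(\frac{6}{5} + 3 i\right)^{2}$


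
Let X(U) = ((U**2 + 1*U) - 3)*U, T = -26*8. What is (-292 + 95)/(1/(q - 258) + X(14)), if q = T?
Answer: -91802/1350467 ≈ -0.067978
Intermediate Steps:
T = -208
q = -208
X(U) = U*(-3 + U + U**2) (X(U) = ((U**2 + U) - 3)*U = ((U + U**2) - 3)*U = (-3 + U + U**2)*U = U*(-3 + U + U**2))
(-292 + 95)/(1/(q - 258) + X(14)) = (-292 + 95)/(1/(-208 - 258) + 14*(-3 + 14 + 14**2)) = -197/(1/(-466) + 14*(-3 + 14 + 196)) = -197/(-1/466 + 14*207) = -197/(-1/466 + 2898) = -197/1350467/466 = -197*466/1350467 = -91802/1350467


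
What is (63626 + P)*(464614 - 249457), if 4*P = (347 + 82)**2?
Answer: 94356026565/4 ≈ 2.3589e+10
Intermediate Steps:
P = 184041/4 (P = (347 + 82)**2/4 = (1/4)*429**2 = (1/4)*184041 = 184041/4 ≈ 46010.)
(63626 + P)*(464614 - 249457) = (63626 + 184041/4)*(464614 - 249457) = (438545/4)*215157 = 94356026565/4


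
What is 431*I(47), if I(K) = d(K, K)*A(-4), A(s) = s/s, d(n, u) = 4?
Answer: 1724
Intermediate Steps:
A(s) = 1
I(K) = 4 (I(K) = 4*1 = 4)
431*I(47) = 431*4 = 1724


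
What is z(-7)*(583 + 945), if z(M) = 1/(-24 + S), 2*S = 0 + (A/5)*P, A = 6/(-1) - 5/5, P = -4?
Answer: -3820/53 ≈ -72.075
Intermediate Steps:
A = -7 (A = 6*(-1) - 5*⅕ = -6 - 1 = -7)
S = 14/5 (S = (0 - 7/5*(-4))/2 = (0 + 28/5)/2 = (½)*(28/5) = 14/5 ≈ 2.8000)
z(M) = -5/106 (z(M) = 1/(-24 + 14/5) = 1/(-106/5) = -5/106)
z(-7)*(583 + 945) = -5*(583 + 945)/106 = -5/106*1528 = -3820/53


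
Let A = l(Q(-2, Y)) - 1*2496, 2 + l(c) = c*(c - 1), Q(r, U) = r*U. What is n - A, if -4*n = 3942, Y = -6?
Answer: 2761/2 ≈ 1380.5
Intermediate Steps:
Q(r, U) = U*r
l(c) = -2 + c*(-1 + c) (l(c) = -2 + c*(c - 1) = -2 + c*(-1 + c))
A = -2366 (A = (-2 + (-6*(-2))**2 - (-6)*(-2)) - 1*2496 = (-2 + 12**2 - 1*12) - 2496 = (-2 + 144 - 12) - 2496 = 130 - 2496 = -2366)
n = -1971/2 (n = -1/4*3942 = -1971/2 ≈ -985.50)
n - A = -1971/2 - 1*(-2366) = -1971/2 + 2366 = 2761/2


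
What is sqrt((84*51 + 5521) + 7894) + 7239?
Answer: 7239 + sqrt(17699) ≈ 7372.0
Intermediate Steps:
sqrt((84*51 + 5521) + 7894) + 7239 = sqrt((4284 + 5521) + 7894) + 7239 = sqrt(9805 + 7894) + 7239 = sqrt(17699) + 7239 = 7239 + sqrt(17699)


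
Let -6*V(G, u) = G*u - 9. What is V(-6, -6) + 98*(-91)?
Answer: -17845/2 ≈ -8922.5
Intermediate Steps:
V(G, u) = 3/2 - G*u/6 (V(G, u) = -(G*u - 9)/6 = -(-9 + G*u)/6 = 3/2 - G*u/6)
V(-6, -6) + 98*(-91) = (3/2 - 1/6*(-6)*(-6)) + 98*(-91) = (3/2 - 6) - 8918 = -9/2 - 8918 = -17845/2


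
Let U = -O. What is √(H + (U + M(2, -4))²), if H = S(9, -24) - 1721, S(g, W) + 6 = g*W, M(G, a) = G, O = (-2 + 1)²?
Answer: I*√1942 ≈ 44.068*I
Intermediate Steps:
O = 1 (O = (-1)² = 1)
S(g, W) = -6 + W*g (S(g, W) = -6 + g*W = -6 + W*g)
U = -1 (U = -1*1 = -1)
H = -1943 (H = (-6 - 24*9) - 1721 = (-6 - 216) - 1721 = -222 - 1721 = -1943)
√(H + (U + M(2, -4))²) = √(-1943 + (-1 + 2)²) = √(-1943 + 1²) = √(-1943 + 1) = √(-1942) = I*√1942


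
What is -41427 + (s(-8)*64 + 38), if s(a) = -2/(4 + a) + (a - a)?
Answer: -41357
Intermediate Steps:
s(a) = -2/(4 + a) (s(a) = -2/(4 + a) + 0 = -2/(4 + a))
-41427 + (s(-8)*64 + 38) = -41427 + (-2/(4 - 8)*64 + 38) = -41427 + (-2/(-4)*64 + 38) = -41427 + (-2*(-1/4)*64 + 38) = -41427 + ((1/2)*64 + 38) = -41427 + (32 + 38) = -41427 + 70 = -41357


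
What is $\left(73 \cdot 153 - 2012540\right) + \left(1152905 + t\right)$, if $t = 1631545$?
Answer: $783079$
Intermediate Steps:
$\left(73 \cdot 153 - 2012540\right) + \left(1152905 + t\right) = \left(73 \cdot 153 - 2012540\right) + \left(1152905 + 1631545\right) = \left(11169 - 2012540\right) + 2784450 = -2001371 + 2784450 = 783079$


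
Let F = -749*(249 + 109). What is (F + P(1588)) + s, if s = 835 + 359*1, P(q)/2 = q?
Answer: -263772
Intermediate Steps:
P(q) = 2*q
s = 1194 (s = 835 + 359 = 1194)
F = -268142 (F = -749*358 = -268142)
(F + P(1588)) + s = (-268142 + 2*1588) + 1194 = (-268142 + 3176) + 1194 = -264966 + 1194 = -263772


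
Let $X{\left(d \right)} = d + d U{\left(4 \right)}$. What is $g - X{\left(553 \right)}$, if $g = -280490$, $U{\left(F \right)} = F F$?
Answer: $-289891$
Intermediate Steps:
$U{\left(F \right)} = F^{2}$
$X{\left(d \right)} = 17 d$ ($X{\left(d \right)} = d + d 4^{2} = d + d 16 = d + 16 d = 17 d$)
$g - X{\left(553 \right)} = -280490 - 17 \cdot 553 = -280490 - 9401 = -289891$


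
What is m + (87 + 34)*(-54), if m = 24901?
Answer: 18367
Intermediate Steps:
m + (87 + 34)*(-54) = 24901 + (87 + 34)*(-54) = 24901 + 121*(-54) = 24901 - 6534 = 18367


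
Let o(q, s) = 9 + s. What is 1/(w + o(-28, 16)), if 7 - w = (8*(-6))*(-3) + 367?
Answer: -1/479 ≈ -0.0020877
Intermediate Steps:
w = -504 (w = 7 - ((8*(-6))*(-3) + 367) = 7 - (-48*(-3) + 367) = 7 - (144 + 367) = 7 - 1*511 = 7 - 511 = -504)
1/(w + o(-28, 16)) = 1/(-504 + (9 + 16)) = 1/(-504 + 25) = 1/(-479) = -1/479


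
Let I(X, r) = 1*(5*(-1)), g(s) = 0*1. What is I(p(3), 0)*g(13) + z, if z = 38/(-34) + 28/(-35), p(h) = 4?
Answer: -163/85 ≈ -1.9176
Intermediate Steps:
g(s) = 0
I(X, r) = -5 (I(X, r) = 1*(-5) = -5)
z = -163/85 (z = 38*(-1/34) + 28*(-1/35) = -19/17 - ⅘ = -163/85 ≈ -1.9176)
I(p(3), 0)*g(13) + z = -5*0 - 163/85 = 0 - 163/85 = -163/85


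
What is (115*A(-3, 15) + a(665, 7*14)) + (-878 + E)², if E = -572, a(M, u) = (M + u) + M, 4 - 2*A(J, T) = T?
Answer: 4206591/2 ≈ 2.1033e+6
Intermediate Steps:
A(J, T) = 2 - T/2
a(M, u) = u + 2*M
(115*A(-3, 15) + a(665, 7*14)) + (-878 + E)² = (115*(2 - ½*15) + (7*14 + 2*665)) + (-878 - 572)² = (115*(2 - 15/2) + (98 + 1330)) + (-1450)² = (115*(-11/2) + 1428) + 2102500 = (-1265/2 + 1428) + 2102500 = 1591/2 + 2102500 = 4206591/2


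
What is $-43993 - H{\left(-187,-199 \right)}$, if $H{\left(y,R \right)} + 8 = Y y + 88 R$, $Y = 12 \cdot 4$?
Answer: $-17497$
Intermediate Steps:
$Y = 48$
$H{\left(y,R \right)} = -8 + 48 y + 88 R$ ($H{\left(y,R \right)} = -8 + \left(48 y + 88 R\right) = -8 + 48 y + 88 R$)
$-43993 - H{\left(-187,-199 \right)} = -43993 - \left(-8 + 48 \left(-187\right) + 88 \left(-199\right)\right) = -43993 - \left(-8 - 8976 - 17512\right) = -43993 - -26496 = -43993 + 26496 = -17497$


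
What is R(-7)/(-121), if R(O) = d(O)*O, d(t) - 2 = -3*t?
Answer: 161/121 ≈ 1.3306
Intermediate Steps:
d(t) = 2 - 3*t
R(O) = O*(2 - 3*O) (R(O) = (2 - 3*O)*O = O*(2 - 3*O))
R(-7)/(-121) = -7*(2 - 3*(-7))/(-121) = -7*(2 + 21)*(-1/121) = -7*23*(-1/121) = -161*(-1/121) = 161/121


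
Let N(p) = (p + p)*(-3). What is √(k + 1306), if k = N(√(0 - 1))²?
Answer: √1270 ≈ 35.637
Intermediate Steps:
N(p) = -6*p (N(p) = (2*p)*(-3) = -6*p)
k = -36 (k = (-6*√(0 - 1))² = (-6*I)² = -36)
√(k + 1306) = √(-36 + 1306) = √1270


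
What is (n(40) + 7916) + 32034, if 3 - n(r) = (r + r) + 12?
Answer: 39861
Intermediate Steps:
n(r) = -9 - 2*r (n(r) = 3 - ((r + r) + 12) = 3 - (2*r + 12) = 3 - (12 + 2*r) = 3 + (-12 - 2*r) = -9 - 2*r)
(n(40) + 7916) + 32034 = ((-9 - 2*40) + 7916) + 32034 = ((-9 - 80) + 7916) + 32034 = (-89 + 7916) + 32034 = 7827 + 32034 = 39861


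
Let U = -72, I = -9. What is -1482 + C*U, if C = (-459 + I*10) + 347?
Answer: 13062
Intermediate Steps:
C = -202 (C = (-459 - 9*10) + 347 = (-459 - 90) + 347 = -549 + 347 = -202)
-1482 + C*U = -1482 - 202*(-72) = -1482 + 14544 = 13062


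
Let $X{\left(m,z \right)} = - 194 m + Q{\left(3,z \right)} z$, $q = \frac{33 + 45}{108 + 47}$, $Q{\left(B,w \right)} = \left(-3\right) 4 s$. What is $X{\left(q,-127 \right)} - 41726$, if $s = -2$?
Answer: $- \frac{6955102}{155} \approx -44872.0$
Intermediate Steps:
$Q{\left(B,w \right)} = 24$ ($Q{\left(B,w \right)} = \left(-3\right) 4 \left(-2\right) = \left(-12\right) \left(-2\right) = 24$)
$q = \frac{78}{155} \approx 0.50323$
$X{\left(m,z \right)} = - 194 m + 24 z$
$X{\left(q,-127 \right)} - 41726 = \left(\left(-194\right) \frac{78}{155} + 24 \left(-127\right)\right) - 41726 = \left(- \frac{15132}{155} - 3048\right) - 41726 = - \frac{487572}{155} - 41726 = - \frac{6955102}{155}$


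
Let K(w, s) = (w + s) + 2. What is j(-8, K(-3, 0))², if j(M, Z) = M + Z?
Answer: 81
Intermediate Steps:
K(w, s) = 2 + s + w (K(w, s) = (s + w) + 2 = 2 + s + w)
j(-8, K(-3, 0))² = (-8 + (2 + 0 - 3))² = (-8 - 1)² = (-9)² = 81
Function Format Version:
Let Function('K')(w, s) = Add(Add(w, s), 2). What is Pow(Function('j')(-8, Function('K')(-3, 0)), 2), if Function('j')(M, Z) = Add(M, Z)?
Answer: 81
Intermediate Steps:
Function('K')(w, s) = Add(2, s, w) (Function('K')(w, s) = Add(Add(s, w), 2) = Add(2, s, w))
Pow(Function('j')(-8, Function('K')(-3, 0)), 2) = Pow(Add(-8, Add(2, 0, -3)), 2) = Pow(Add(-8, -1), 2) = Pow(-9, 2) = 81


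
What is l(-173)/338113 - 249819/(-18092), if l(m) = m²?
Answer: 85008527015/6117140396 ≈ 13.897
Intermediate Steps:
l(-173)/338113 - 249819/(-18092) = (-173)²/338113 - 249819/(-18092) = 29929*(1/338113) - 249819*(-1/18092) = 29929/338113 + 249819/18092 = 85008527015/6117140396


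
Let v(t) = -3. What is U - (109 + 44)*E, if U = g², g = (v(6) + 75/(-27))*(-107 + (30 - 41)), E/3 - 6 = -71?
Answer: 40067131/81 ≈ 4.9466e+5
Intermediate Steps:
E = -195 (E = 18 + 3*(-71) = 18 - 213 = -195)
g = 6136/9 (g = (-3 + 75/(-27))*(-107 + (30 - 41)) = (-3 + 75*(-1/27))*(-107 - 11) = (-3 - 25/9)*(-118) = -52/9*(-118) = 6136/9 ≈ 681.78)
U = 37650496/81 (U = (6136/9)² = 37650496/81 ≈ 4.6482e+5)
U - (109 + 44)*E = 37650496/81 - (109 + 44)*(-195) = 37650496/81 - 153*(-195) = 37650496/81 - 1*(-29835) = 37650496/81 + 29835 = 40067131/81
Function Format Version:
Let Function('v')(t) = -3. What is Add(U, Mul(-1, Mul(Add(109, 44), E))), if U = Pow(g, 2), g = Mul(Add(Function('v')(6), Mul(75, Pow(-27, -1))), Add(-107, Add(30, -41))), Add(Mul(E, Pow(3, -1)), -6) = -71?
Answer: Rational(40067131, 81) ≈ 4.9466e+5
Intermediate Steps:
E = -195 (E = Add(18, Mul(3, -71)) = Add(18, -213) = -195)
g = Rational(6136, 9) (g = Mul(Add(-3, Mul(75, Pow(-27, -1))), Add(-107, Add(30, -41))) = Mul(Add(-3, Mul(75, Rational(-1, 27))), Add(-107, -11)) = Mul(Add(-3, Rational(-25, 9)), -118) = Mul(Rational(-52, 9), -118) = Rational(6136, 9) ≈ 681.78)
U = Rational(37650496, 81) (U = Pow(Rational(6136, 9), 2) = Rational(37650496, 81) ≈ 4.6482e+5)
Add(U, Mul(-1, Mul(Add(109, 44), E))) = Add(Rational(37650496, 81), Mul(-1, Mul(Add(109, 44), -195))) = Add(Rational(37650496, 81), Mul(-1, Mul(153, -195))) = Add(Rational(37650496, 81), Mul(-1, -29835)) = Add(Rational(37650496, 81), 29835) = Rational(40067131, 81)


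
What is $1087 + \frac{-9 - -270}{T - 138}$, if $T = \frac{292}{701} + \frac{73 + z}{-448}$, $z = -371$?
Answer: $\frac{7776308107}{7166485} \approx 1085.1$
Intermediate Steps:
$T = \frac{169857}{157024}$ ($T = \frac{292}{701} + \frac{73 - 371}{-448} = 292 \cdot \frac{1}{701} - - \frac{149}{224} = \frac{292}{701} + \frac{149}{224} = \frac{169857}{157024} \approx 1.0817$)
$1087 + \frac{-9 - -270}{T - 138} = 1087 + \frac{-9 - -270}{\frac{169857}{157024} - 138} = 1087 + \frac{-9 + 270}{- \frac{21499455}{157024}} = 1087 + 261 \left(- \frac{157024}{21499455}\right) = 1087 - \frac{13661088}{7166485} = \frac{7776308107}{7166485}$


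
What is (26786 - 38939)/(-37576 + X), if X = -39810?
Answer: 12153/77386 ≈ 0.15704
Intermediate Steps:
(26786 - 38939)/(-37576 + X) = (26786 - 38939)/(-37576 - 39810) = -12153/(-77386) = -12153*(-1/77386) = 12153/77386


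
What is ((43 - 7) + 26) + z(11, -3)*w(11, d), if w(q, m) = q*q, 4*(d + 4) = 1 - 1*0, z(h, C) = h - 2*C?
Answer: 2119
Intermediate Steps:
d = -15/4 (d = -4 + (1 - 1*0)/4 = -4 + (1 + 0)/4 = -4 + (¼)*1 = -4 + ¼ = -15/4 ≈ -3.7500)
w(q, m) = q²
((43 - 7) + 26) + z(11, -3)*w(11, d) = ((43 - 7) + 26) + (11 - 2*(-3))*11² = (36 + 26) + (11 + 6)*121 = 62 + 17*121 = 62 + 2057 = 2119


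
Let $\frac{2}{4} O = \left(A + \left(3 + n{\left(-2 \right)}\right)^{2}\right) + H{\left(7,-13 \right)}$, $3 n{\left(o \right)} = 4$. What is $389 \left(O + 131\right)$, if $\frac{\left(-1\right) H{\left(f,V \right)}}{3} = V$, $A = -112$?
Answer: $\frac{78967}{9} \approx 8774.1$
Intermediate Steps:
$n{\left(o \right)} = \frac{4}{3}$ ($n{\left(o \right)} = \frac{1}{3} \cdot 4 = \frac{4}{3}$)
$H{\left(f,V \right)} = - 3 V$
$O = - \frac{976}{9}$ ($O = 2 \left(\left(-112 + \left(3 + \frac{4}{3}\right)^{2}\right) - -39\right) = 2 \left(\left(-112 + \left(\frac{13}{3}\right)^{2}\right) + 39\right) = 2 \left(\left(-112 + \frac{169}{9}\right) + 39\right) = 2 \left(- \frac{839}{9} + 39\right) = 2 \left(- \frac{488}{9}\right) = - \frac{976}{9} \approx -108.44$)
$389 \left(O + 131\right) = 389 \left(- \frac{976}{9} + 131\right) = 389 \cdot \frac{203}{9} = \frac{78967}{9}$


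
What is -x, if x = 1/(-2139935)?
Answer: 1/2139935 ≈ 4.6730e-7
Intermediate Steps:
x = -1/2139935 ≈ -4.6730e-7
-x = -1*(-1/2139935) = 1/2139935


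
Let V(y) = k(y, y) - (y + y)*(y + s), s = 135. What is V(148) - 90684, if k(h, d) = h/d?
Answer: -174451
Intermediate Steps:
V(y) = 1 - 2*y*(135 + y) (V(y) = y/y - (y + y)*(y + 135) = 1 - 2*y*(135 + y))
V(148) - 90684 = (1 - 270*148 - 2*148**2) - 90684 = (1 - 39960 - 2*21904) - 90684 = (1 - 39960 - 43808) - 90684 = -83767 - 90684 = -174451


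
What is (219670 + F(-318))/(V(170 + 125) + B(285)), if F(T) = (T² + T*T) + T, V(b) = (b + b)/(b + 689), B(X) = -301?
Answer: -207427200/147797 ≈ -1403.5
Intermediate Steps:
V(b) = 2*b/(689 + b) (V(b) = (2*b)/(689 + b) = 2*b/(689 + b))
F(T) = T + 2*T² (F(T) = (T² + T²) + T = 2*T² + T = T + 2*T²)
(219670 + F(-318))/(V(170 + 125) + B(285)) = (219670 - 318*(1 + 2*(-318)))/(2*(170 + 125)/(689 + (170 + 125)) - 301) = (219670 - 318*(1 - 636))/(2*295/(689 + 295) - 301) = (219670 - 318*(-635))/(2*295/984 - 301) = (219670 + 201930)/(2*295*(1/984) - 301) = 421600/(295/492 - 301) = 421600/(-147797/492) = 421600*(-492/147797) = -207427200/147797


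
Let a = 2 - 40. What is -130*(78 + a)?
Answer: -5200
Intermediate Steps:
a = -38
-130*(78 + a) = -130*(78 - 38) = -130*40 = -5200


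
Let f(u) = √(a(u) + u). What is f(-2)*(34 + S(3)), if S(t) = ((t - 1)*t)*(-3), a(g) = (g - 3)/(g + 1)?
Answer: 16*√3 ≈ 27.713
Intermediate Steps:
a(g) = (-3 + g)/(1 + g)
S(t) = -3*t*(-1 + t) (S(t) = ((-1 + t)*t)*(-3) = (t*(-1 + t))*(-3) = -3*t*(-1 + t))
f(u) = √(u + (-3 + u)/(1 + u)) (f(u) = √((-3 + u)/(1 + u) + u) = √(u + (-3 + u)/(1 + u)))
f(-2)*(34 + S(3)) = √((-3 - 2 - 2*(1 - 2))/(1 - 2))*(34 + 3*3*(1 - 1*3)) = √((-3 - 2 - 2*(-1))/(-1))*(34 + 3*3*(1 - 3)) = √(-(-3 - 2 + 2))*(34 + 3*3*(-2)) = √(-1*(-3))*(34 - 18) = √3*16 = 16*√3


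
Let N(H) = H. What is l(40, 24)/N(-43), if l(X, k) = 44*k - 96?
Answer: -960/43 ≈ -22.326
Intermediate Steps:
l(X, k) = -96 + 44*k
l(40, 24)/N(-43) = (-96 + 44*24)/(-43) = (-96 + 1056)*(-1/43) = 960*(-1/43) = -960/43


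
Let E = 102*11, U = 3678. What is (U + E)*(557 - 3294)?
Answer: -13137600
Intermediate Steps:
E = 1122
(U + E)*(557 - 3294) = (3678 + 1122)*(557 - 3294) = 4800*(-2737) = -13137600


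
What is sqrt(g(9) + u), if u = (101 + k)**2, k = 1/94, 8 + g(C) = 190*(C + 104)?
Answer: sqrt(279793257)/94 ≈ 177.95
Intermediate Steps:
g(C) = 19752 + 190*C (g(C) = -8 + 190*(C + 104) = -8 + 190*(104 + C) = -8 + (19760 + 190*C) = 19752 + 190*C)
k = 1/94 ≈ 0.010638
u = 90155025/8836 (u = (101 + 1/94)**2 = (9495/94)**2 = 90155025/8836 ≈ 10203.)
sqrt(g(9) + u) = sqrt((19752 + 190*9) + 90155025/8836) = sqrt((19752 + 1710) + 90155025/8836) = sqrt(21462 + 90155025/8836) = sqrt(279793257/8836) = sqrt(279793257)/94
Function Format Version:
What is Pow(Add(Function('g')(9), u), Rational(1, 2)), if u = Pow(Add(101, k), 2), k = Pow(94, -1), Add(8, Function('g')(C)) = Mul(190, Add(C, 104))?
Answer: Mul(Rational(1, 94), Pow(279793257, Rational(1, 2))) ≈ 177.95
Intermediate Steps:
Function('g')(C) = Add(19752, Mul(190, C)) (Function('g')(C) = Add(-8, Mul(190, Add(C, 104))) = Add(-8, Mul(190, Add(104, C))) = Add(-8, Add(19760, Mul(190, C))) = Add(19752, Mul(190, C)))
k = Rational(1, 94) ≈ 0.010638
u = Rational(90155025, 8836) (u = Pow(Add(101, Rational(1, 94)), 2) = Pow(Rational(9495, 94), 2) = Rational(90155025, 8836) ≈ 10203.)
Pow(Add(Function('g')(9), u), Rational(1, 2)) = Pow(Add(Add(19752, Mul(190, 9)), Rational(90155025, 8836)), Rational(1, 2)) = Pow(Add(Add(19752, 1710), Rational(90155025, 8836)), Rational(1, 2)) = Pow(Add(21462, Rational(90155025, 8836)), Rational(1, 2)) = Pow(Rational(279793257, 8836), Rational(1, 2)) = Mul(Rational(1, 94), Pow(279793257, Rational(1, 2)))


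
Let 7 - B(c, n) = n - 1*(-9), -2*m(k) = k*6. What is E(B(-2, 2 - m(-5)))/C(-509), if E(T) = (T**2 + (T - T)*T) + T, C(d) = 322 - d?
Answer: 44/277 ≈ 0.15884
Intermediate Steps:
m(k) = -3*k (m(k) = -k*6/2 = -3*k)
B(c, n) = -2 - n (B(c, n) = 7 - (n - 1*(-9)) = 7 - (n + 9) = 7 - (9 + n) = 7 + (-9 - n) = -2 - n)
E(T) = T + T**2 (E(T) = (T**2 + 0*T) + T = (T**2 + 0) + T = T**2 + T = T + T**2)
E(B(-2, 2 - m(-5)))/C(-509) = ((-2 - (2 - (-3)*(-5)))*(1 + (-2 - (2 - (-3)*(-5)))))/(322 - 1*(-509)) = ((-2 - (2 - 1*15))*(1 + (-2 - (2 - 1*15))))/(322 + 509) = ((-2 - (2 - 15))*(1 + (-2 - (2 - 15))))/831 = ((-2 - 1*(-13))*(1 + (-2 - 1*(-13))))*(1/831) = ((-2 + 13)*(1 + (-2 + 13)))*(1/831) = (11*(1 + 11))*(1/831) = (11*12)*(1/831) = 132*(1/831) = 44/277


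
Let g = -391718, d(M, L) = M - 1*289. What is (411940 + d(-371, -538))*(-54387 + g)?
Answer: -183474064400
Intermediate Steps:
d(M, L) = -289 + M (d(M, L) = M - 289 = -289 + M)
(411940 + d(-371, -538))*(-54387 + g) = (411940 + (-289 - 371))*(-54387 - 391718) = (411940 - 660)*(-446105) = 411280*(-446105) = -183474064400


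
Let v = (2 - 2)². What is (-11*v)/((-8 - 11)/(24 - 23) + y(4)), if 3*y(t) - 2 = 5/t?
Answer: 0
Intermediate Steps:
v = 0 (v = 0² = 0)
y(t) = ⅔ + 5/(3*t) (y(t) = ⅔ + (5/t)/3 = ⅔ + 5/(3*t))
(-11*v)/((-8 - 11)/(24 - 23) + y(4)) = (-11*0)/((-8 - 11)/(24 - 23) + (⅓)*(5 + 2*4)/4) = 0/(-19/1 + (⅓)*(¼)*(5 + 8)) = 0/(-19*1 + (⅓)*(¼)*13) = 0/(-19 + 13/12) = 0/(-215/12) = 0*(-12/215) = 0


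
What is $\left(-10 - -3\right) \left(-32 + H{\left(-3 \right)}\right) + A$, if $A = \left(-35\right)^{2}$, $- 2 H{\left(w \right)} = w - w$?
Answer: $1449$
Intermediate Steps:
$H{\left(w \right)} = 0$ ($H{\left(w \right)} = - \frac{w - w}{2} = \left(- \frac{1}{2}\right) 0 = 0$)
$A = 1225$
$\left(-10 - -3\right) \left(-32 + H{\left(-3 \right)}\right) + A = \left(-10 - -3\right) \left(-32 + 0\right) + 1225 = \left(-10 + 3\right) \left(-32\right) + 1225 = \left(-7\right) \left(-32\right) + 1225 = 224 + 1225 = 1449$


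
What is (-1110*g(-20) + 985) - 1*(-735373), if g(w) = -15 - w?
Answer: 730808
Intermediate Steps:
(-1110*g(-20) + 985) - 1*(-735373) = (-1110*(-15 - 1*(-20)) + 985) - 1*(-735373) = (-1110*(-15 + 20) + 985) + 735373 = (-1110*5 + 985) + 735373 = (-5550 + 985) + 735373 = -4565 + 735373 = 730808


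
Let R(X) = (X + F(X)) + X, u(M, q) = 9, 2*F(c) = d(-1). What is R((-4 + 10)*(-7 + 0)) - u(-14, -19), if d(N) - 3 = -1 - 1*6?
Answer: -95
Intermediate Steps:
d(N) = -4 (d(N) = 3 + (-1 - 1*6) = 3 + (-1 - 6) = 3 - 7 = -4)
F(c) = -2 (F(c) = (1/2)*(-4) = -2)
R(X) = -2 + 2*X (R(X) = (X - 2) + X = (-2 + X) + X = -2 + 2*X)
R((-4 + 10)*(-7 + 0)) - u(-14, -19) = (-2 + 2*((-4 + 10)*(-7 + 0))) - 1*9 = (-2 + 2*(6*(-7))) - 9 = (-2 + 2*(-42)) - 9 = (-2 - 84) - 9 = -86 - 9 = -95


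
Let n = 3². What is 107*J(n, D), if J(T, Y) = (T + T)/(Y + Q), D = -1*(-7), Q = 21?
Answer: 963/14 ≈ 68.786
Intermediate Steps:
D = 7
n = 9
J(T, Y) = 2*T/(21 + Y) (J(T, Y) = (T + T)/(Y + 21) = (2*T)/(21 + Y) = 2*T/(21 + Y))
107*J(n, D) = 107*(2*9/(21 + 7)) = 107*(2*9/28) = 107*(2*9*(1/28)) = 107*(9/14) = 963/14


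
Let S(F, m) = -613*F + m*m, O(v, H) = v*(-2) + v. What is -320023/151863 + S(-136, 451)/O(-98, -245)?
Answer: 6216891199/2126082 ≈ 2924.1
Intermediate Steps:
O(v, H) = -v (O(v, H) = -2*v + v = -v)
S(F, m) = m**2 - 613*F (S(F, m) = -613*F + m**2 = m**2 - 613*F)
-320023/151863 + S(-136, 451)/O(-98, -245) = -320023/151863 + (451**2 - 613*(-136))/((-1*(-98))) = -320023*1/151863 + (203401 + 83368)/98 = -320023/151863 + 286769*(1/98) = -320023/151863 + 40967/14 = 6216891199/2126082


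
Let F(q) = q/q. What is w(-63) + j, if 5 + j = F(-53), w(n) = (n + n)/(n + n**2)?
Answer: -125/31 ≈ -4.0323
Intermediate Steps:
F(q) = 1
w(n) = 2*n/(n + n**2) (w(n) = (2*n)/(n + n**2) = 2*n/(n + n**2))
j = -4 (j = -5 + 1 = -4)
w(-63) + j = 2/(1 - 63) - 4 = 2/(-62) - 4 = 2*(-1/62) - 4 = -1/31 - 4 = -125/31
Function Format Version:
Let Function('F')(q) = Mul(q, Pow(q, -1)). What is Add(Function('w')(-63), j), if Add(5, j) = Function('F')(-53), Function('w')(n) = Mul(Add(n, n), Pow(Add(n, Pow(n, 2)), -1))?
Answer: Rational(-125, 31) ≈ -4.0323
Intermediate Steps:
Function('F')(q) = 1
Function('w')(n) = Mul(2, n, Pow(Add(n, Pow(n, 2)), -1)) (Function('w')(n) = Mul(Mul(2, n), Pow(Add(n, Pow(n, 2)), -1)) = Mul(2, n, Pow(Add(n, Pow(n, 2)), -1)))
j = -4 (j = Add(-5, 1) = -4)
Add(Function('w')(-63), j) = Add(Mul(2, Pow(Add(1, -63), -1)), -4) = Add(Mul(2, Pow(-62, -1)), -4) = Add(Mul(2, Rational(-1, 62)), -4) = Add(Rational(-1, 31), -4) = Rational(-125, 31)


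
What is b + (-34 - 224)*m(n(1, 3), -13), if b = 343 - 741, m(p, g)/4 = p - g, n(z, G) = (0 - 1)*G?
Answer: -10718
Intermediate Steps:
n(z, G) = -G
m(p, g) = -4*g + 4*p (m(p, g) = 4*(p - g) = -4*g + 4*p)
b = -398
b + (-34 - 224)*m(n(1, 3), -13) = -398 + (-34 - 224)*(-4*(-13) + 4*(-1*3)) = -398 - 258*(52 + 4*(-3)) = -398 - 258*(52 - 12) = -398 - 258*40 = -398 - 10320 = -10718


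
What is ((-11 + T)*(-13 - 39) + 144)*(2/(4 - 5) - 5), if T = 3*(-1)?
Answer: -6104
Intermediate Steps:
T = -3
((-11 + T)*(-13 - 39) + 144)*(2/(4 - 5) - 5) = ((-11 - 3)*(-13 - 39) + 144)*(2/(4 - 5) - 5) = (-14*(-52) + 144)*(2/(-1) - 5) = (728 + 144)*(2*(-1) - 5) = 872*(-2 - 5) = 872*(-7) = -6104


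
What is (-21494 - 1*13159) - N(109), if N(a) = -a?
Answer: -34544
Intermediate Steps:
(-21494 - 1*13159) - N(109) = (-21494 - 1*13159) - (-1)*109 = (-21494 - 13159) - 1*(-109) = -34653 + 109 = -34544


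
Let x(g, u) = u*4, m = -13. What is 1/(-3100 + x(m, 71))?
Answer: -1/2816 ≈ -0.00035511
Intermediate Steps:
x(g, u) = 4*u
1/(-3100 + x(m, 71)) = 1/(-3100 + 4*71) = 1/(-3100 + 284) = 1/(-2816) = -1/2816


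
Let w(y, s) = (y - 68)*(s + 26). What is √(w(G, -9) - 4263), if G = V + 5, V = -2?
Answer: 2*I*√1342 ≈ 73.267*I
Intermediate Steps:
G = 3 (G = -2 + 5 = 3)
w(y, s) = (-68 + y)*(26 + s)
√(w(G, -9) - 4263) = √((-1768 - 68*(-9) + 26*3 - 9*3) - 4263) = √((-1768 + 612 + 78 - 27) - 4263) = √(-1105 - 4263) = √(-5368) = 2*I*√1342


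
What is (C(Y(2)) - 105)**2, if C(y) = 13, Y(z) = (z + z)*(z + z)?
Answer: 8464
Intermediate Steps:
Y(z) = 4*z**2 (Y(z) = (2*z)*(2*z) = 4*z**2)
(C(Y(2)) - 105)**2 = (13 - 105)**2 = (-92)**2 = 8464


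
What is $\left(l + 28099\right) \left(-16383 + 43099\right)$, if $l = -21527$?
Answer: $175577552$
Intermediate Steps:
$\left(l + 28099\right) \left(-16383 + 43099\right) = \left(-21527 + 28099\right) \left(-16383 + 43099\right) = 6572 \cdot 26716 = 175577552$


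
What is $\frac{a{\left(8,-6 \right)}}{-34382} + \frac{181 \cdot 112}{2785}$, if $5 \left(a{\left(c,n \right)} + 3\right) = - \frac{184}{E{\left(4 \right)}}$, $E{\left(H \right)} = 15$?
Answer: $\frac{10455106373}{1436308050} \approx 7.2792$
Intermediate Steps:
$a{\left(c,n \right)} = - \frac{409}{75}$ ($a{\left(c,n \right)} = -3 + \frac{\left(-184\right) \frac{1}{15}}{5} = -3 + \frac{1}{5} \left(- \frac{184}{15}\right) = -3 - \frac{184}{75} = - \frac{409}{75}$)
$\frac{a{\left(8,-6 \right)}}{-34382} + \frac{181 \cdot 112}{2785} = - \frac{409}{75 \left(-34382\right)} + \frac{181 \cdot 112}{2785} = \left(- \frac{409}{75}\right) \left(- \frac{1}{34382}\right) + 20272 \cdot \frac{1}{2785} = \frac{409}{2578650} + \frac{20272}{2785} = \frac{10455106373}{1436308050}$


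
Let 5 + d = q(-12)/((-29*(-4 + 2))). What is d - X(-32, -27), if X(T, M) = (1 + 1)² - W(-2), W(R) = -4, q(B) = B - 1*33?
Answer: -799/58 ≈ -13.776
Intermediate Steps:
q(B) = -33 + B (q(B) = B - 33 = -33 + B)
X(T, M) = 8 (X(T, M) = (1 + 1)² - 1*(-4) = 2² + 4 = 4 + 4 = 8)
d = -335/58 (d = -5 + (-33 - 12)/((-29*(-4 + 2))) = -5 - 45/((-29*(-2))) = -5 - 45/58 = -335/58 ≈ -5.7759)
d - X(-32, -27) = -335/58 - 1*8 = -335/58 - 8 = -799/58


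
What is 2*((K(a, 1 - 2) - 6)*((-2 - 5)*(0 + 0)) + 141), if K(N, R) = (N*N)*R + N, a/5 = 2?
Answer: 282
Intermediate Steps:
a = 10 (a = 5*2 = 10)
K(N, R) = N + R*N² (K(N, R) = N²*R + N = R*N² + N = N + R*N²)
2*((K(a, 1 - 2) - 6)*((-2 - 5)*(0 + 0)) + 141) = 2*((10*(1 + 10*(1 - 2)) - 6)*((-2 - 5)*(0 + 0)) + 141) = 2*((10*(1 + 10*(-1)) - 6)*(-7*0) + 141) = 2*((10*(1 - 10) - 6)*0 + 141) = 2*((10*(-9) - 6)*0 + 141) = 2*((-90 - 6)*0 + 141) = 2*(-96*0 + 141) = 2*(0 + 141) = 2*141 = 282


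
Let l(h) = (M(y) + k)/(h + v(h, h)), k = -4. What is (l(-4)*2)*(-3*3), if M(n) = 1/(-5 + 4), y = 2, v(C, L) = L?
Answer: -45/4 ≈ -11.250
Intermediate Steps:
M(n) = -1 (M(n) = 1/(-1) = -1)
l(h) = -5/(2*h) (l(h) = (-1 - 4)/(h + h) = -5*1/(2*h) = -5/(2*h))
(l(-4)*2)*(-3*3) = (-5/2/(-4)*2)*(-3*3) = (-5/2*(-¼)*2)*(-9) = ((5/8)*2)*(-9) = (5/4)*(-9) = -45/4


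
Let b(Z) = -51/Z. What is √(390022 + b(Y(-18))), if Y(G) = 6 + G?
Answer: 3*√173345/2 ≈ 624.52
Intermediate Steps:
√(390022 + b(Y(-18))) = √(390022 - 51/(6 - 18)) = √(390022 - 51/(-12)) = √(390022 - 51*(-1/12)) = √(390022 + 17/4) = √(1560105/4) = 3*√173345/2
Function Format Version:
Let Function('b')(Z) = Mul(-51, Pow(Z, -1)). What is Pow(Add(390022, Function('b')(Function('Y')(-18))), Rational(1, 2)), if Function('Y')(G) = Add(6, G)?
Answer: Mul(Rational(3, 2), Pow(173345, Rational(1, 2))) ≈ 624.52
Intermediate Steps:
Pow(Add(390022, Function('b')(Function('Y')(-18))), Rational(1, 2)) = Pow(Add(390022, Mul(-51, Pow(Add(6, -18), -1))), Rational(1, 2)) = Pow(Add(390022, Mul(-51, Pow(-12, -1))), Rational(1, 2)) = Pow(Add(390022, Mul(-51, Rational(-1, 12))), Rational(1, 2)) = Pow(Add(390022, Rational(17, 4)), Rational(1, 2)) = Pow(Rational(1560105, 4), Rational(1, 2)) = Mul(Rational(3, 2), Pow(173345, Rational(1, 2)))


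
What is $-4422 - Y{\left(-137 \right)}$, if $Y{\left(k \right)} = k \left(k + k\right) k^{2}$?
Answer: $-704555144$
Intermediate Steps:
$Y{\left(k \right)} = 2 k^{4}$ ($Y{\left(k \right)} = k 2 k k^{2} = 2 k^{2} k^{2} = 2 k^{4}$)
$-4422 - Y{\left(-137 \right)} = -4422 - 2 \left(-137\right)^{4} = -4422 - 2 \cdot 352275361 = -4422 - 704550722 = -704555144$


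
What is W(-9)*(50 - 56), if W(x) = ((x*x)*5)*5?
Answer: -12150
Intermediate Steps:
W(x) = 25*x² (W(x) = (x²*5)*5 = (5*x²)*5 = 25*x²)
W(-9)*(50 - 56) = (25*(-9)²)*(50 - 56) = (25*81)*(-6) = 2025*(-6) = -12150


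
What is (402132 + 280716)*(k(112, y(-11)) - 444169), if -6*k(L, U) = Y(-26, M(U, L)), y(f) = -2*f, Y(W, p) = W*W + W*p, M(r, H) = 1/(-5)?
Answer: -1516887196608/5 ≈ -3.0338e+11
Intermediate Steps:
M(r, H) = -⅕
Y(W, p) = W² + W*p
k(L, U) = -1703/15 (k(L, U) = -(-13)*(-26 - ⅕)/3 = -(-13)*(-131)/(3*5) = -⅙*3406/5 = -1703/15)
(402132 + 280716)*(k(112, y(-11)) - 444169) = (402132 + 280716)*(-1703/15 - 444169) = 682848*(-6664238/15) = -1516887196608/5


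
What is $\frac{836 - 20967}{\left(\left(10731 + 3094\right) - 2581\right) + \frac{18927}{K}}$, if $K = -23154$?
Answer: $- \frac{155371058}{86774883} \approx -1.7905$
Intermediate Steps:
$\frac{836 - 20967}{\left(\left(10731 + 3094\right) - 2581\right) + \frac{18927}{K}} = \frac{836 - 20967}{\left(\left(10731 + 3094\right) - 2581\right) + \frac{18927}{-23154}} = - \frac{20131}{\left(13825 - 2581\right) + 18927 \left(- \frac{1}{23154}\right)} = - \frac{20131}{11244 - \frac{6309}{7718}} = - \frac{20131}{\frac{86774883}{7718}} = \left(-20131\right) \frac{7718}{86774883} = - \frac{155371058}{86774883}$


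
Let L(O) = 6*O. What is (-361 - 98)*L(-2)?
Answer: 5508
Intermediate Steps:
(-361 - 98)*L(-2) = (-361 - 98)*(6*(-2)) = -459*(-12) = 5508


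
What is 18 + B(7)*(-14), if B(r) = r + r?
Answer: -178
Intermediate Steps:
B(r) = 2*r
18 + B(7)*(-14) = 18 + (2*7)*(-14) = 18 + 14*(-14) = 18 - 196 = -178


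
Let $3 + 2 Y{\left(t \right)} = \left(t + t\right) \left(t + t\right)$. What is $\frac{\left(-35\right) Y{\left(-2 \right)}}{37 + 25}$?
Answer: $- \frac{455}{124} \approx -3.6694$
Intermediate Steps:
$Y{\left(t \right)} = - \frac{3}{2} + 2 t^{2}$ ($Y{\left(t \right)} = - \frac{3}{2} + \frac{\left(t + t\right) \left(t + t\right)}{2} = - \frac{3}{2} + \frac{2 t 2 t}{2} = - \frac{3}{2} + \frac{4 t^{2}}{2} = - \frac{3}{2} + 2 t^{2}$)
$\frac{\left(-35\right) Y{\left(-2 \right)}}{37 + 25} = \frac{\left(-35\right) \left(- \frac{3}{2} + 2 \left(-2\right)^{2}\right)}{37 + 25} = \frac{\left(-35\right) \left(- \frac{3}{2} + 2 \cdot 4\right)}{62} = - 35 \left(- \frac{3}{2} + 8\right) \frac{1}{62} = \left(-35\right) \frac{13}{2} \cdot \frac{1}{62} = \left(- \frac{455}{2}\right) \frac{1}{62} = - \frac{455}{124}$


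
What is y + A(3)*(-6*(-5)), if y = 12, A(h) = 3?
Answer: 102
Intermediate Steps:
y + A(3)*(-6*(-5)) = 12 + 3*(-6*(-5)) = 12 + 3*30 = 12 + 90 = 102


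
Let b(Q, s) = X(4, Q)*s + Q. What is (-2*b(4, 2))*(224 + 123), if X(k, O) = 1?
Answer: -4164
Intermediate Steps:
b(Q, s) = Q + s (b(Q, s) = 1*s + Q = s + Q = Q + s)
(-2*b(4, 2))*(224 + 123) = (-2*(4 + 2))*(224 + 123) = -2*6*347 = -12*347 = -4164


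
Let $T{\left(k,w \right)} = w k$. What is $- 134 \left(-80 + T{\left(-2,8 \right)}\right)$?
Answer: $12864$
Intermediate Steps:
$T{\left(k,w \right)} = k w$
$- 134 \left(-80 + T{\left(-2,8 \right)}\right) = - 134 \left(-80 - 16\right) = \left(-134\right) \left(-96\right) = 12864$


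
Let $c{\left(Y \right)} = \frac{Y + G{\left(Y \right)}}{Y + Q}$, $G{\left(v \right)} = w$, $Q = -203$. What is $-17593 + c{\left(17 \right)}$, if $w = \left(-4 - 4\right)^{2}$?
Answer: $- \frac{1090793}{62} \approx -17593.0$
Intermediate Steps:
$w = 64$ ($w = \left(-8\right)^{2} = 64$)
$G{\left(v \right)} = 64$
$c{\left(Y \right)} = \frac{64 + Y}{-203 + Y}$ ($c{\left(Y \right)} = \frac{Y + 64}{Y - 203} = \frac{64 + Y}{-203 + Y}$)
$-17593 + c{\left(17 \right)} = -17593 + \frac{64 + 17}{-203 + 17} = -17593 + \frac{1}{-186} \cdot 81 = -17593 - \frac{27}{62} = - \frac{1090793}{62}$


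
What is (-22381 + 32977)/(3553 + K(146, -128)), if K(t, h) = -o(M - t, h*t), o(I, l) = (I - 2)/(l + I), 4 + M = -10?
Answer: 99856704/33483391 ≈ 2.9823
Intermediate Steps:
M = -14 (M = -4 - 10 = -14)
o(I, l) = (-2 + I)/(I + l)
K(t, h) = -(-16 - t)/(-14 - t + h*t) (K(t, h) = -(-2 + (-14 - t))/((-14 - t) + h*t) = -(-16 - t)/(-14 - t + h*t))
(-22381 + 32977)/(3553 + K(146, -128)) = (-22381 + 32977)/(3553 + (16 + 146)/(-14 - 1*146 - 128*146)) = 10596/(3553 + 162/(-14 - 146 - 18688)) = 10596/(3553 + 162/(-18848)) = 10596/(3553 - 1/18848*162) = 10596/(3553 - 81/9424) = 10596/(33483391/9424) = 10596*(9424/33483391) = 99856704/33483391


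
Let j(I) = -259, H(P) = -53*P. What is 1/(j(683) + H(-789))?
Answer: 1/41558 ≈ 2.4063e-5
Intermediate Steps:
1/(j(683) + H(-789)) = 1/(-259 - 53*(-789)) = 1/(-259 + 41817) = 1/41558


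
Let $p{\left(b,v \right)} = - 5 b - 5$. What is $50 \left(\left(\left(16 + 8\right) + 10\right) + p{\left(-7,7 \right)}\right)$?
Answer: $3200$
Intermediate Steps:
$p{\left(b,v \right)} = -5 - 5 b$
$50 \left(\left(\left(16 + 8\right) + 10\right) + p{\left(-7,7 \right)}\right) = 50 \left(\left(\left(16 + 8\right) + 10\right) - -30\right) = 50 \left(\left(24 + 10\right) + \left(-5 + 35\right)\right) = 50 \left(34 + 30\right) = 50 \cdot 64 = 3200$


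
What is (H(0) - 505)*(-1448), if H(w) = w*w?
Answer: 731240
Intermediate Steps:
H(w) = w²
(H(0) - 505)*(-1448) = (0² - 505)*(-1448) = (0 - 505)*(-1448) = -505*(-1448) = 731240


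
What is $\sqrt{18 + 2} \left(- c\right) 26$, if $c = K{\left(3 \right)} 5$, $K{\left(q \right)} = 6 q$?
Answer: $- 4680 \sqrt{5} \approx -10465.0$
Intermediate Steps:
$c = 90$ ($c = 6 \cdot 3 \cdot 5 = 18 \cdot 5 = 90$)
$\sqrt{18 + 2} \left(- c\right) 26 = \sqrt{18 + 2} \left(\left(-1\right) 90\right) 26 = \sqrt{20} \left(-90\right) 26 = 2 \sqrt{5} \left(-90\right) 26 = - 180 \sqrt{5} \cdot 26 = - 4680 \sqrt{5}$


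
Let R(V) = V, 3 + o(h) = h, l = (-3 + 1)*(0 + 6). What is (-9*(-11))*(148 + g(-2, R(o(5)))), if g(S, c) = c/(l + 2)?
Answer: 73161/5 ≈ 14632.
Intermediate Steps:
l = -12 (l = -2*6 = -12)
o(h) = -3 + h
g(S, c) = -c/10 (g(S, c) = c/(-12 + 2) = c/(-10) = c*(-1/10) = -c/10)
(-9*(-11))*(148 + g(-2, R(o(5)))) = (-9*(-11))*(148 - (-3 + 5)/10) = 99*(148 - 1/10*2) = 99*(148 - 1/5) = 99*(739/5) = 73161/5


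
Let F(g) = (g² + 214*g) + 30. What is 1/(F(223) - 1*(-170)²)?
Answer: 1/68581 ≈ 1.4581e-5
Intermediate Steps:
F(g) = 30 + g² + 214*g
1/(F(223) - 1*(-170)²) = 1/((30 + 223² + 214*223) - 1*(-170)²) = 1/((30 + 49729 + 47722) - 1*28900) = 1/(97481 - 28900) = 1/68581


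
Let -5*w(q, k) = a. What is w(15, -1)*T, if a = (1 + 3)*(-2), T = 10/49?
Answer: 16/49 ≈ 0.32653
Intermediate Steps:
T = 10/49 (T = 10*(1/49) = 10/49 ≈ 0.20408)
a = -8 (a = 4*(-2) = -8)
w(q, k) = 8/5 (w(q, k) = -⅕*(-8) = 8/5)
w(15, -1)*T = (8/5)*(10/49) = 16/49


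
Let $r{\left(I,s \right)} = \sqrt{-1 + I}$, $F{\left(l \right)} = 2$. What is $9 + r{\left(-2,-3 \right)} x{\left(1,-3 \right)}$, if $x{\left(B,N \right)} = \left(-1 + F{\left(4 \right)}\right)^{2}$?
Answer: $9 + i \sqrt{3} \approx 9.0 + 1.732 i$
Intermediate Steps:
$x{\left(B,N \right)} = 1$ ($x{\left(B,N \right)} = \left(-1 + 2\right)^{2} = 1^{2} = 1$)
$9 + r{\left(-2,-3 \right)} x{\left(1,-3 \right)} = 9 + \sqrt{-1 - 2} \cdot 1 = 9 + \sqrt{-3} \cdot 1 = 9 + i \sqrt{3} \cdot 1 = 9 + i \sqrt{3}$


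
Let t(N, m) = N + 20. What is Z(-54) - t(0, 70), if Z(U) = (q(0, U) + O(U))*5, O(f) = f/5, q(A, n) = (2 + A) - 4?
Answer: -84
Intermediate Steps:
q(A, n) = -2 + A
O(f) = f/5 (O(f) = f*(1/5) = f/5)
Z(U) = -10 + U (Z(U) = ((-2 + 0) + U/5)*5 = (-2 + U/5)*5 = -10 + U)
t(N, m) = 20 + N
Z(-54) - t(0, 70) = (-10 - 54) - (20 + 0) = -64 - 1*20 = -64 - 20 = -84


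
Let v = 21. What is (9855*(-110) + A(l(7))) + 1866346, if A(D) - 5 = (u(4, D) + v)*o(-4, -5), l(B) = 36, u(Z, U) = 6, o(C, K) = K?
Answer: 782166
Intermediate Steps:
A(D) = -130 (A(D) = 5 + (6 + 21)*(-5) = 5 + 27*(-5) = 5 - 135 = -130)
(9855*(-110) + A(l(7))) + 1866346 = (9855*(-110) - 130) + 1866346 = (-1084050 - 130) + 1866346 = -1084180 + 1866346 = 782166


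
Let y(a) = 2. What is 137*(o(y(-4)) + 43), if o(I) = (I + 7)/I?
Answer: 13015/2 ≈ 6507.5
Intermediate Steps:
o(I) = (7 + I)/I
137*(o(y(-4)) + 43) = 137*((7 + 2)/2 + 43) = 137*((½)*9 + 43) = 137*(9/2 + 43) = 137*(95/2) = 13015/2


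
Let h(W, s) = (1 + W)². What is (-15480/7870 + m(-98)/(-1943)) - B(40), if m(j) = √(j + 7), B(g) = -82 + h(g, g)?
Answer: -1259961/787 - I*√91/1943 ≈ -1601.0 - 0.0049096*I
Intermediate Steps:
B(g) = -82 + (1 + g)²
m(j) = √(7 + j)
(-15480/7870 + m(-98)/(-1943)) - B(40) = (-15480/7870 + √(7 - 98)/(-1943)) - (-82 + (1 + 40)²) = (-15480*1/7870 + √(-91)*(-1/1943)) - (-82 + 41²) = (-1548/787 + (I*√91)*(-1/1943)) - (-82 + 1681) = (-1548/787 - I*√91/1943) - 1*1599 = (-1548/787 - I*√91/1943) - 1599 = -1259961/787 - I*√91/1943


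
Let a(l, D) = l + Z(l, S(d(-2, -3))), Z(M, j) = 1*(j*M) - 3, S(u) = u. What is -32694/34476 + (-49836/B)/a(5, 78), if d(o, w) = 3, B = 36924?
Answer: -18170287/17680442 ≈ -1.0277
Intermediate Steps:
Z(M, j) = -3 + M*j (Z(M, j) = 1*(M*j) - 3 = M*j - 3 = -3 + M*j)
a(l, D) = -3 + 4*l (a(l, D) = l + (-3 + l*3) = l + (-3 + 3*l) = -3 + 4*l)
-32694/34476 + (-49836/B)/a(5, 78) = -32694/34476 + (-49836/36924)/(-3 + 4*5) = -32694*1/34476 + (-49836*1/36924)/(-3 + 20) = -5449/5746 - 4153/3077/17 = -5449/5746 - 4153/3077*1/17 = -5449/5746 - 4153/52309 = -18170287/17680442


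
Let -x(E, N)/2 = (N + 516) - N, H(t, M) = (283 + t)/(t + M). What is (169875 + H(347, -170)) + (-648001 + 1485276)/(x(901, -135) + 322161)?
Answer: 3218672379940/18946611 ≈ 1.6988e+5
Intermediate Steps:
H(t, M) = (283 + t)/(M + t)
x(E, N) = -1032 (x(E, N) = -2*((N + 516) - N) = -2*((516 + N) - N) = -2*516 = -1032)
(169875 + H(347, -170)) + (-648001 + 1485276)/(x(901, -135) + 322161) = (169875 + (283 + 347)/(-170 + 347)) + (-648001 + 1485276)/(-1032 + 322161) = (169875 + 630/177) + 837275/321129 = (169875 + (1/177)*630) + 837275*(1/321129) = (169875 + 210/59) + 837275/321129 = 10022835/59 + 837275/321129 = 3218672379940/18946611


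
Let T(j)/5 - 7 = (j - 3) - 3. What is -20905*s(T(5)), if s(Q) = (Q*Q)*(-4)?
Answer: 75258000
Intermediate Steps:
T(j) = 5 + 5*j (T(j) = 35 + 5*((j - 3) - 3) = 35 + 5*((-3 + j) - 3) = 35 + 5*(-6 + j) = 35 + (-30 + 5*j) = 5 + 5*j)
s(Q) = -4*Q² (s(Q) = Q²*(-4) = -4*Q²)
-20905*s(T(5)) = -(-83620)*(5 + 5*5)² = -(-83620)*(5 + 25)² = -(-83620)*30² = -(-83620)*900 = -20905*(-3600) = 75258000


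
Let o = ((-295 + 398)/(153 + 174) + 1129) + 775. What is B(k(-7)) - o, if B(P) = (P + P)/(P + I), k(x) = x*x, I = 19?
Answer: -21156151/11118 ≈ -1902.9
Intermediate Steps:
k(x) = x²
B(P) = 2*P/(19 + P) (B(P) = (P + P)/(P + 19) = (2*P)/(19 + P) = 2*P/(19 + P))
o = 622711/327 (o = (103/327 + 1129) + 775 = 369286/327 + 775 = 622711/327 ≈ 1904.3)
B(k(-7)) - o = 2*(-7)²/(19 + (-7)²) - 1*622711/327 = 2*49/(19 + 49) - 622711/327 = 2*49/68 - 622711/327 = 2*49*(1/68) - 622711/327 = 49/34 - 622711/327 = -21156151/11118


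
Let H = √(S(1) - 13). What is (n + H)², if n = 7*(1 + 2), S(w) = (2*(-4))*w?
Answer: (21 + I*√21)² ≈ 420.0 + 192.47*I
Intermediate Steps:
S(w) = -8*w
n = 21 (n = 7*3 = 21)
H = I*√21 (H = √(-8*1 - 13) = √(-8 - 13) = √(-21) = I*√21 ≈ 4.5826*I)
(n + H)² = (21 + I*√21)²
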